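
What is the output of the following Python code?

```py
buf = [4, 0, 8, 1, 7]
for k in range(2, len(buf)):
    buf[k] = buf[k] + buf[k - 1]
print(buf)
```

k=2: buf[2] = 8+0 = 8 → [4, 0, 8, 1, 7]
k=3: buf[3] = 1+8 = 9 → [4, 0, 8, 9, 7]
k=4: buf[4] = 7+9 = 16 → [4, 0, 8, 9, 16]

[4, 0, 8, 9, 16]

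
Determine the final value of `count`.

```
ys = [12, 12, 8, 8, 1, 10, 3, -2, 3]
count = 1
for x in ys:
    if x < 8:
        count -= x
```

-4

x=12: not <8
x=12: not <8
x=8: not <8
x=8: not <8
x=1: <8, count = 1-1 = 0
x=10: not <8
x=3: <8, count = 0-3 = -3
x=-2: <8, count = (-3)-(-2) = -1
x=3: <8, count = (-1)-3 = -4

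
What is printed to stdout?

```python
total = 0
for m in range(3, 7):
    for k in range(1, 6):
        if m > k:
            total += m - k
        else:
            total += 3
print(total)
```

m=3,k=1: 3>1, total = 0+2 = 2
m=3,k=2: 3>2, total = 2+1 = 3
m=3,k=3: not 3>3, total = 3+3 = 6
m=3,k=4: not 3>4, total = 6+3 = 9
m=3,k=5: not 3>5, total = 9+3 = 12
m=4,k=1: 4>1, total = 12+3 = 15
m=4,k=2: 4>2, total = 15+2 = 17
m=4,k=3: 4>3, total = 17+1 = 18
m=4,k=4: not 4>4, total = 18+3 = 21
m=4,k=5: not 4>5, total = 21+3 = 24
m=5,k=1: 5>1, total = 24+4 = 28
m=5,k=2: 5>2, total = 28+3 = 31
m=5,k=3: 5>3, total = 31+2 = 33
m=5,k=4: 5>4, total = 33+1 = 34
m=5,k=5: not 5>5, total = 34+3 = 37
m=6,k=1: 6>1, total = 37+5 = 42
m=6,k=2: 6>2, total = 42+4 = 46
m=6,k=3: 6>3, total = 46+3 = 49
m=6,k=4: 6>4, total = 49+2 = 51
m=6,k=5: 6>5, total = 51+1 = 52

52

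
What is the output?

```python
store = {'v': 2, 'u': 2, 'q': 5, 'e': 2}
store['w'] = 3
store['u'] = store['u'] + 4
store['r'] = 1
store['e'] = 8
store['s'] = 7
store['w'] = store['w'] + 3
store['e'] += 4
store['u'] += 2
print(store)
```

store['w'] = 3 → {'v': 2, 'u': 2, 'q': 5, 'e': 2, 'w': 3}
store['u'] = store['u']+4 = 6 → {'v': 2, 'u': 6, 'q': 5, 'e': 2, 'w': 3}
store['r'] = 1 → {'v': 2, 'u': 6, 'q': 5, 'e': 2, 'w': 3, 'r': 1}
store['e'] = 8 → {'v': 2, 'u': 6, 'q': 5, 'e': 8, 'w': 3, 'r': 1}
store['s'] = 7 → {'v': 2, 'u': 6, 'q': 5, 'e': 8, 'w': 3, 'r': 1, 's': 7}
store['w'] = store['w']+3 = 6 → {'v': 2, 'u': 6, 'q': 5, 'e': 8, 'w': 6, 'r': 1, 's': 7}
store['e'] = 8+4 = 12 → {'v': 2, 'u': 6, 'q': 5, 'e': 12, 'w': 6, 'r': 1, 's': 7}
store['u'] = 6+2 = 8 → {'v': 2, 'u': 8, 'q': 5, 'e': 12, 'w': 6, 'r': 1, 's': 7}

{'v': 2, 'u': 8, 'q': 5, 'e': 12, 'w': 6, 'r': 1, 's': 7}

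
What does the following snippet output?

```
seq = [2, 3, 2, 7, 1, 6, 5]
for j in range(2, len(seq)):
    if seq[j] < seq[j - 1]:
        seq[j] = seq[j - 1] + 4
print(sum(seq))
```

64

j=2: 2<3, seq[2] = 3+4 = 7 → [2, 3, 7, 7, 1, 6, 5]
j=3: 7>=7, unchanged → [2, 3, 7, 7, 1, 6, 5]
j=4: 1<7, seq[4] = 7+4 = 11 → [2, 3, 7, 7, 11, 6, 5]
j=5: 6<11, seq[5] = 11+4 = 15 → [2, 3, 7, 7, 11, 15, 5]
j=6: 5<15, seq[6] = 15+4 = 19 → [2, 3, 7, 7, 11, 15, 19]
sum = 64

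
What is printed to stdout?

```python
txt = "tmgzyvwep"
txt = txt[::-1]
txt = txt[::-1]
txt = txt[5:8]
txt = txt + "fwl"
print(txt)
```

vwefwl

reverse → 'pewvyzgmt'
reverse → 'tmgzyvwep'
slice [5:8] → 'vwe'
+ 'fwl' → 'vwefwl'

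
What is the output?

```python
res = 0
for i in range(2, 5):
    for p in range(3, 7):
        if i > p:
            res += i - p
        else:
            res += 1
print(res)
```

i=2,p=3: not 2>3, res = 0+1 = 1
i=2,p=4: not 2>4, res = 1+1 = 2
i=2,p=5: not 2>5, res = 2+1 = 3
i=2,p=6: not 2>6, res = 3+1 = 4
i=3,p=3: not 3>3, res = 4+1 = 5
i=3,p=4: not 3>4, res = 5+1 = 6
i=3,p=5: not 3>5, res = 6+1 = 7
i=3,p=6: not 3>6, res = 7+1 = 8
i=4,p=3: 4>3, res = 8+1 = 9
i=4,p=4: not 4>4, res = 9+1 = 10
i=4,p=5: not 4>5, res = 10+1 = 11
i=4,p=6: not 4>6, res = 11+1 = 12

12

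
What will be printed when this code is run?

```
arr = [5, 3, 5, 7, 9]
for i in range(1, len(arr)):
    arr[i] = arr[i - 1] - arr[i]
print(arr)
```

[5, 2, -3, -10, -19]

i=1: arr[1] = 5-3 = 2 → [5, 2, 5, 7, 9]
i=2: arr[2] = 2-5 = -3 → [5, 2, -3, 7, 9]
i=3: arr[3] = (-3)-7 = -10 → [5, 2, -3, -10, 9]
i=4: arr[4] = (-10)-9 = -19 → [5, 2, -3, -10, -19]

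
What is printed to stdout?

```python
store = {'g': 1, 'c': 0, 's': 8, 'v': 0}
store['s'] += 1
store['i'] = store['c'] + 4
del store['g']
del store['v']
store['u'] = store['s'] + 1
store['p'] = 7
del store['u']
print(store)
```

{'c': 0, 's': 9, 'i': 4, 'p': 7}

store['s'] = 8+1 = 9 → {'g': 1, 'c': 0, 's': 9, 'v': 0}
store['i'] = store['c']+4 = 4 → {'g': 1, 'c': 0, 's': 9, 'v': 0, 'i': 4}
del 'g' → {'c': 0, 's': 9, 'v': 0, 'i': 4}
del 'v' → {'c': 0, 's': 9, 'i': 4}
store['u'] = store['s']+1 = 10 → {'c': 0, 's': 9, 'i': 4, 'u': 10}
store['p'] = 7 → {'c': 0, 's': 9, 'i': 4, 'u': 10, 'p': 7}
del 'u' → {'c': 0, 's': 9, 'i': 4, 'p': 7}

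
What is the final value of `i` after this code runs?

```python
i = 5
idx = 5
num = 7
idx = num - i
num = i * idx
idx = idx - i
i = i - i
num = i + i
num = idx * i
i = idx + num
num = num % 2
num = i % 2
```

-3

idx = 7-5 = 2
num = 5*2 = 10
idx = 2-5 = -3
i = 5-5 = 0
num = 0+0 = 0
num = (-3)*0 = 0
i = (-3)+0 = -3
num = 0%2 = 0
num = (-3)%2 = 1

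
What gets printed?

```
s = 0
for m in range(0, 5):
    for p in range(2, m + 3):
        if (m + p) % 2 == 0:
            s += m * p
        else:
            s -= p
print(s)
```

m=0,p=2: even sum, s = 0+0 = 0
m=1,p=2: odd sum, s = 0-2 = -2
m=1,p=3: even sum, s = (-2)+3 = 1
m=2,p=2: even sum, s = 1+4 = 5
m=2,p=3: odd sum, s = 5-3 = 2
m=2,p=4: even sum, s = 2+8 = 10
m=3,p=2: odd sum, s = 10-2 = 8
m=3,p=3: even sum, s = 8+9 = 17
m=3,p=4: odd sum, s = 17-4 = 13
m=3,p=5: even sum, s = 13+15 = 28
m=4,p=2: even sum, s = 28+8 = 36
m=4,p=3: odd sum, s = 36-3 = 33
m=4,p=4: even sum, s = 33+16 = 49
m=4,p=5: odd sum, s = 49-5 = 44
m=4,p=6: even sum, s = 44+24 = 68

68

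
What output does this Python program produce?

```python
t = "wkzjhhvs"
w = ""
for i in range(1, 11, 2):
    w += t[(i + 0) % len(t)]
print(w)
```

i=1: add t[1]='k' → 'k'
i=3: add t[3]='j' → 'kj'
i=5: add t[5]='h' → 'kjh'
i=7: add t[7]='s' → 'kjhs'
i=9: add t[1]='k' → 'kjhsk'

kjhsk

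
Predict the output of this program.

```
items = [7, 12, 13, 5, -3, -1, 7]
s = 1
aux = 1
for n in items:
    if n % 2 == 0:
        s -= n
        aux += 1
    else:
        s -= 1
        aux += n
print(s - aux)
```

n=7: not even, s = 1-1 = 0; aux=8
n=12: even, s = 0-12 = -12; aux=9
n=13: not even, s = (-12)-1 = -13; aux=22
n=5: not even, s = (-13)-1 = -14; aux=27
n=-3: not even, s = (-14)-1 = -15; aux=24
n=-1: not even, s = (-15)-1 = -16; aux=23
n=7: not even, s = (-16)-1 = -17; aux=30
s-aux = (-17)-30 = -47

-47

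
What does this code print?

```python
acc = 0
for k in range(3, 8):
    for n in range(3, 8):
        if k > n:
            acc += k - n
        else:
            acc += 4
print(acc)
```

k=3,n=3: not 3>3, acc = 0+4 = 4
k=3,n=4: not 3>4, acc = 4+4 = 8
k=3,n=5: not 3>5, acc = 8+4 = 12
k=3,n=6: not 3>6, acc = 12+4 = 16
k=3,n=7: not 3>7, acc = 16+4 = 20
k=4,n=3: 4>3, acc = 20+1 = 21
k=4,n=4: not 4>4, acc = 21+4 = 25
k=4,n=5: not 4>5, acc = 25+4 = 29
k=4,n=6: not 4>6, acc = 29+4 = 33
k=4,n=7: not 4>7, acc = 33+4 = 37
k=5,n=3: 5>3, acc = 37+2 = 39
k=5,n=4: 5>4, acc = 39+1 = 40
k=5,n=5: not 5>5, acc = 40+4 = 44
k=5,n=6: not 5>6, acc = 44+4 = 48
k=5,n=7: not 5>7, acc = 48+4 = 52
k=6,n=3: 6>3, acc = 52+3 = 55
k=6,n=4: 6>4, acc = 55+2 = 57
k=6,n=5: 6>5, acc = 57+1 = 58
k=6,n=6: not 6>6, acc = 58+4 = 62
k=6,n=7: not 6>7, acc = 62+4 = 66
k=7,n=3: 7>3, acc = 66+4 = 70
k=7,n=4: 7>4, acc = 70+3 = 73
k=7,n=5: 7>5, acc = 73+2 = 75
k=7,n=6: 7>6, acc = 75+1 = 76
k=7,n=7: not 7>7, acc = 76+4 = 80

80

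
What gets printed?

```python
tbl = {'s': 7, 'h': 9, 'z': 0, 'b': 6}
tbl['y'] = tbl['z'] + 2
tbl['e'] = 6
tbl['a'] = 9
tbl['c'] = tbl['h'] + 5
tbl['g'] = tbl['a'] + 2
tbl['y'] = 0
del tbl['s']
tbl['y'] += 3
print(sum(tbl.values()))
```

58

tbl['y'] = tbl['z']+2 = 2 → {'s': 7, 'h': 9, 'z': 0, 'b': 6, 'y': 2}
tbl['e'] = 6 → {'s': 7, 'h': 9, 'z': 0, 'b': 6, 'y': 2, 'e': 6}
tbl['a'] = 9 → {'s': 7, 'h': 9, 'z': 0, 'b': 6, 'y': 2, 'e': 6, 'a': 9}
tbl['c'] = tbl['h']+5 = 14 → {'s': 7, 'h': 9, 'z': 0, 'b': 6, 'y': 2, 'e': 6, 'a': 9, 'c': 14}
tbl['g'] = tbl['a']+2 = 11 → {'s': 7, 'h': 9, 'z': 0, 'b': 6, 'y': 2, 'e': 6, 'a': 9, 'c': 14, 'g': 11}
tbl['y'] = 0 → {'s': 7, 'h': 9, 'z': 0, 'b': 6, 'y': 0, 'e': 6, 'a': 9, 'c': 14, 'g': 11}
del 's' → {'h': 9, 'z': 0, 'b': 6, 'y': 0, 'e': 6, 'a': 9, 'c': 14, 'g': 11}
tbl['y'] = 0+3 = 3 → {'h': 9, 'z': 0, 'b': 6, 'y': 3, 'e': 6, 'a': 9, 'c': 14, 'g': 11}
sum of values = 58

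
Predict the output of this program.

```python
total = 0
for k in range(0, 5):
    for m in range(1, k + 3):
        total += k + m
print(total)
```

105

k=0,m=1: total = 0+1 = 1
k=0,m=2: total = 1+2 = 3
k=1,m=1: total = 3+2 = 5
k=1,m=2: total = 5+3 = 8
k=1,m=3: total = 8+4 = 12
k=2,m=1: total = 12+3 = 15
k=2,m=2: total = 15+4 = 19
k=2,m=3: total = 19+5 = 24
k=2,m=4: total = 24+6 = 30
k=3,m=1: total = 30+4 = 34
k=3,m=2: total = 34+5 = 39
k=3,m=3: total = 39+6 = 45
k=3,m=4: total = 45+7 = 52
k=3,m=5: total = 52+8 = 60
k=4,m=1: total = 60+5 = 65
k=4,m=2: total = 65+6 = 71
k=4,m=3: total = 71+7 = 78
k=4,m=4: total = 78+8 = 86
k=4,m=5: total = 86+9 = 95
k=4,m=6: total = 95+10 = 105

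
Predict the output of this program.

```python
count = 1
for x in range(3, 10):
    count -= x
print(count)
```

-41

x=3: count = 1-3 = -2
x=4: count = (-2)-4 = -6
x=5: count = (-6)-5 = -11
x=6: count = (-11)-6 = -17
x=7: count = (-17)-7 = -24
x=8: count = (-24)-8 = -32
x=9: count = (-32)-9 = -41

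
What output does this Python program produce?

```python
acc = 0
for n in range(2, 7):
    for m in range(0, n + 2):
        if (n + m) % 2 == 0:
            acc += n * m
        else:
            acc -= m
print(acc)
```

n=2,m=0: even sum, acc = 0+0 = 0
n=2,m=1: odd sum, acc = 0-1 = -1
n=2,m=2: even sum, acc = (-1)+4 = 3
n=2,m=3: odd sum, acc = 3-3 = 0
n=3,m=0: odd sum, acc = 0-0 = 0
n=3,m=1: even sum, acc = 0+3 = 3
n=3,m=2: odd sum, acc = 3-2 = 1
n=3,m=3: even sum, acc = 1+9 = 10
n=3,m=4: odd sum, acc = 10-4 = 6
n=4,m=0: even sum, acc = 6+0 = 6
n=4,m=1: odd sum, acc = 6-1 = 5
n=4,m=2: even sum, acc = 5+8 = 13
n=4,m=3: odd sum, acc = 13-3 = 10
n=4,m=4: even sum, acc = 10+16 = 26
n=4,m=5: odd sum, acc = 26-5 = 21
n=5,m=0: odd sum, acc = 21-0 = 21
n=5,m=1: even sum, acc = 21+5 = 26
n=5,m=2: odd sum, acc = 26-2 = 24
n=5,m=3: even sum, acc = 24+15 = 39
n=5,m=4: odd sum, acc = 39-4 = 35
n=5,m=5: even sum, acc = 35+25 = 60
n=5,m=6: odd sum, acc = 60-6 = 54
n=6,m=0: even sum, acc = 54+0 = 54
n=6,m=1: odd sum, acc = 54-1 = 53
n=6,m=2: even sum, acc = 53+12 = 65
n=6,m=3: odd sum, acc = 65-3 = 62
n=6,m=4: even sum, acc = 62+24 = 86
n=6,m=5: odd sum, acc = 86-5 = 81
n=6,m=6: even sum, acc = 81+36 = 117
n=6,m=7: odd sum, acc = 117-7 = 110

110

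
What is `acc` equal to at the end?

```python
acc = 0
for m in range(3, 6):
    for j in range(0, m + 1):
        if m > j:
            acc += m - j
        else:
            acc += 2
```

m=3,j=0: 3>0, acc = 0+3 = 3
m=3,j=1: 3>1, acc = 3+2 = 5
m=3,j=2: 3>2, acc = 5+1 = 6
m=3,j=3: not 3>3, acc = 6+2 = 8
m=4,j=0: 4>0, acc = 8+4 = 12
m=4,j=1: 4>1, acc = 12+3 = 15
m=4,j=2: 4>2, acc = 15+2 = 17
m=4,j=3: 4>3, acc = 17+1 = 18
m=4,j=4: not 4>4, acc = 18+2 = 20
m=5,j=0: 5>0, acc = 20+5 = 25
m=5,j=1: 5>1, acc = 25+4 = 29
m=5,j=2: 5>2, acc = 29+3 = 32
m=5,j=3: 5>3, acc = 32+2 = 34
m=5,j=4: 5>4, acc = 34+1 = 35
m=5,j=5: not 5>5, acc = 35+2 = 37

37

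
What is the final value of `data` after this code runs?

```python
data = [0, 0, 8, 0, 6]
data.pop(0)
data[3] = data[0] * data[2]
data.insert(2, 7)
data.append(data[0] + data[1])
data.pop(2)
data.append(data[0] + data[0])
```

[0, 8, 0, 0, 8, 0]

pop(0) removes 0 → [0, 8, 0, 6]
data[3] = data[0]*data[2] = 0*0 = 0 → [0, 8, 0, 0]
insert 7 at 2 → [0, 8, 7, 0, 0]
append data[0]+data[1] = 0+8 = 8 → [0, 8, 7, 0, 0, 8]
pop(2) removes 7 → [0, 8, 0, 0, 8]
append data[0]+data[0] = 0+0 = 0 → [0, 8, 0, 0, 8, 0]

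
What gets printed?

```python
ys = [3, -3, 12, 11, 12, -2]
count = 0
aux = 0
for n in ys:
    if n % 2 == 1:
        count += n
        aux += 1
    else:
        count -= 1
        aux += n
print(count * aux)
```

200

n=3: odd, count = 0+3 = 3; aux=1
n=-3: odd, count = 3+(-3) = 0; aux=2
n=12: not odd, count = 0-1 = -1; aux=14
n=11: odd, count = (-1)+11 = 10; aux=15
n=12: not odd, count = 10-1 = 9; aux=27
n=-2: not odd, count = 9-1 = 8; aux=25
count*aux = 8*25 = 200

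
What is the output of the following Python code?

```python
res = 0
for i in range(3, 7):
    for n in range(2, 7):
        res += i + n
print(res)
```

170

i=3,n=2: res = 0+5 = 5
i=3,n=3: res = 5+6 = 11
i=3,n=4: res = 11+7 = 18
i=3,n=5: res = 18+8 = 26
i=3,n=6: res = 26+9 = 35
i=4,n=2: res = 35+6 = 41
i=4,n=3: res = 41+7 = 48
i=4,n=4: res = 48+8 = 56
i=4,n=5: res = 56+9 = 65
i=4,n=6: res = 65+10 = 75
i=5,n=2: res = 75+7 = 82
i=5,n=3: res = 82+8 = 90
i=5,n=4: res = 90+9 = 99
i=5,n=5: res = 99+10 = 109
i=5,n=6: res = 109+11 = 120
i=6,n=2: res = 120+8 = 128
i=6,n=3: res = 128+9 = 137
i=6,n=4: res = 137+10 = 147
i=6,n=5: res = 147+11 = 158
i=6,n=6: res = 158+12 = 170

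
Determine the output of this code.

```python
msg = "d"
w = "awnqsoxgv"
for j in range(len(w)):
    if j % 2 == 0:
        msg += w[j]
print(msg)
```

dansxv

j=0: add 'a' → 'da'
j=1: skip
j=2: add 'n' → 'dan'
j=3: skip
j=4: add 's' → 'dans'
j=5: skip
j=6: add 'x' → 'dansx'
j=7: skip
j=8: add 'v' → 'dansxv'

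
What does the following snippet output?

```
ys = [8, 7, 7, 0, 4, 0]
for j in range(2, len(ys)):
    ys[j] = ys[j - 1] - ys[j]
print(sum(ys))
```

7

j=2: ys[2] = 7-7 = 0 → [8, 7, 0, 0, 4, 0]
j=3: ys[3] = 0-0 = 0 → [8, 7, 0, 0, 4, 0]
j=4: ys[4] = 0-4 = -4 → [8, 7, 0, 0, -4, 0]
j=5: ys[5] = (-4)-0 = -4 → [8, 7, 0, 0, -4, -4]
sum = 7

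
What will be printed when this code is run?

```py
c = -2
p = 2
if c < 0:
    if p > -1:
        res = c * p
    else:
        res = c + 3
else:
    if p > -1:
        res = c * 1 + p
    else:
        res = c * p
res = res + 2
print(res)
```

c=-2, p=2
c < 0 is True; p > -1 is True
→ res = c * p = -4
res = (-4)+2 = -2

-2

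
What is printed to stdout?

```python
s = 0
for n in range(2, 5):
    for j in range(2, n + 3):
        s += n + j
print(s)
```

n=2,j=2: s = 0+4 = 4
n=2,j=3: s = 4+5 = 9
n=2,j=4: s = 9+6 = 15
n=3,j=2: s = 15+5 = 20
n=3,j=3: s = 20+6 = 26
n=3,j=4: s = 26+7 = 33
n=3,j=5: s = 33+8 = 41
n=4,j=2: s = 41+6 = 47
n=4,j=3: s = 47+7 = 54
n=4,j=4: s = 54+8 = 62
n=4,j=5: s = 62+9 = 71
n=4,j=6: s = 71+10 = 81

81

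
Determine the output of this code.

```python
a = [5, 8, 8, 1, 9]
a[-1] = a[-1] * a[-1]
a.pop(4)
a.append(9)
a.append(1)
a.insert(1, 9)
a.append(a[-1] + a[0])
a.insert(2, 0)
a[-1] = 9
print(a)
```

a[-1] = a[-1]*a[-1] = 9*9 = 81 → [5, 8, 8, 1, 81]
pop(4) removes 81 → [5, 8, 8, 1]
append 9 → [5, 8, 8, 1, 9]
append 1 → [5, 8, 8, 1, 9, 1]
insert 9 at 1 → [5, 9, 8, 8, 1, 9, 1]
append a[-1]+a[0] = 1+5 = 6 → [5, 9, 8, 8, 1, 9, 1, 6]
insert 0 at 2 → [5, 9, 0, 8, 8, 1, 9, 1, 6]
a[-1] = 9 → [5, 9, 0, 8, 8, 1, 9, 1, 9]

[5, 9, 0, 8, 8, 1, 9, 1, 9]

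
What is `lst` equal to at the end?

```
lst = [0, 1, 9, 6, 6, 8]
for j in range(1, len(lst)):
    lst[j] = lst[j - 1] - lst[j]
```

[0, -1, -10, -16, -22, -30]

j=1: lst[1] = 0-1 = -1 → [0, -1, 9, 6, 6, 8]
j=2: lst[2] = (-1)-9 = -10 → [0, -1, -10, 6, 6, 8]
j=3: lst[3] = (-10)-6 = -16 → [0, -1, -10, -16, 6, 8]
j=4: lst[4] = (-16)-6 = -22 → [0, -1, -10, -16, -22, 8]
j=5: lst[5] = (-22)-8 = -30 → [0, -1, -10, -16, -22, -30]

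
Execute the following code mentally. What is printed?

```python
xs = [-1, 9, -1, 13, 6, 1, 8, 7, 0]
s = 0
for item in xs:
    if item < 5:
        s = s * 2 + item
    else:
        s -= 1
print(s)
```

item=-1: <5, s = 0*2+(-1) = -1
item=9: not <5, s = (-1)-1 = -2
item=-1: <5, s = (-2)*2+(-1) = -5
item=13: not <5, s = (-5)-1 = -6
item=6: not <5, s = (-6)-1 = -7
item=1: <5, s = (-7)*2+1 = -13
item=8: not <5, s = (-13)-1 = -14
item=7: not <5, s = (-14)-1 = -15
item=0: <5, s = (-15)*2+0 = -30

-30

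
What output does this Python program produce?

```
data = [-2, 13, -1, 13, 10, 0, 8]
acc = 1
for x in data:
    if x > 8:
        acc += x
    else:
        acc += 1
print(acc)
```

41

x=-2: not >8, acc = 1+1 = 2
x=13: >8, acc = 2+13 = 15
x=-1: not >8, acc = 15+1 = 16
x=13: >8, acc = 16+13 = 29
x=10: >8, acc = 29+10 = 39
x=0: not >8, acc = 39+1 = 40
x=8: not >8, acc = 40+1 = 41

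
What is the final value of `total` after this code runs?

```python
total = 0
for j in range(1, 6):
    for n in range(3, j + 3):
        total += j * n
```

250

j=1,n=3: total = 0+3 = 3
j=2,n=3: total = 3+6 = 9
j=2,n=4: total = 9+8 = 17
j=3,n=3: total = 17+9 = 26
j=3,n=4: total = 26+12 = 38
j=3,n=5: total = 38+15 = 53
j=4,n=3: total = 53+12 = 65
j=4,n=4: total = 65+16 = 81
j=4,n=5: total = 81+20 = 101
j=4,n=6: total = 101+24 = 125
j=5,n=3: total = 125+15 = 140
j=5,n=4: total = 140+20 = 160
j=5,n=5: total = 160+25 = 185
j=5,n=6: total = 185+30 = 215
j=5,n=7: total = 215+35 = 250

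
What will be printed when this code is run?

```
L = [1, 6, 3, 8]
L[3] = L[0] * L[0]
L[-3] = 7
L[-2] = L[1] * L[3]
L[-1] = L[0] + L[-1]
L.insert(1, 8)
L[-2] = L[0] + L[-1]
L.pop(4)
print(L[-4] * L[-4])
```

1

L[3] = L[0]*L[0] = 1*1 = 1 → [1, 6, 3, 1]
L[-3] = 7 → [1, 7, 3, 1]
L[-2] = L[1]*L[3] = 7*1 = 7 → [1, 7, 7, 1]
L[-1] = L[0]+L[-1] = 1+1 = 2 → [1, 7, 7, 2]
insert 8 at 1 → [1, 8, 7, 7, 2]
L[-2] = L[0]+L[-1] = 1+2 = 3 → [1, 8, 7, 3, 2]
pop(4) removes 2 → [1, 8, 7, 3]
L[-4]*L[-4] = 1*1 = 1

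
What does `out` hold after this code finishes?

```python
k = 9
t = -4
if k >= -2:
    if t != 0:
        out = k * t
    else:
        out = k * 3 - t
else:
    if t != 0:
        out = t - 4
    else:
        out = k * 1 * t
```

k=9, t=-4
k >= -2 is True; t != 0 is True
→ out = k * t = -36

-36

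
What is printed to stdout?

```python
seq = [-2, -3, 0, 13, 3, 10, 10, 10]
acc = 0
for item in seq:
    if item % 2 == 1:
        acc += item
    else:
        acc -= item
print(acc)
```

item=-2: not odd, acc = 0-(-2) = 2
item=-3: odd, acc = 2+(-3) = -1
item=0: not odd, acc = (-1)-0 = -1
item=13: odd, acc = (-1)+13 = 12
item=3: odd, acc = 12+3 = 15
item=10: not odd, acc = 15-10 = 5
item=10: not odd, acc = 5-10 = -5
item=10: not odd, acc = (-5)-10 = -15

-15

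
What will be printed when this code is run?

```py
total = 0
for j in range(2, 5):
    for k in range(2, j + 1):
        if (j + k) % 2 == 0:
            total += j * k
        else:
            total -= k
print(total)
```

32

j=2,k=2: even sum, total = 0+4 = 4
j=3,k=2: odd sum, total = 4-2 = 2
j=3,k=3: even sum, total = 2+9 = 11
j=4,k=2: even sum, total = 11+8 = 19
j=4,k=3: odd sum, total = 19-3 = 16
j=4,k=4: even sum, total = 16+16 = 32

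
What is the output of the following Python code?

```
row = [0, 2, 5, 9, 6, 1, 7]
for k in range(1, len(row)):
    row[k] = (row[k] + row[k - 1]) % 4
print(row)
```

k=1: row[1] = (2+0)%4 = 2 → [0, 2, 5, 9, 6, 1, 7]
k=2: row[2] = (5+2)%4 = 3 → [0, 2, 3, 9, 6, 1, 7]
k=3: row[3] = (9+3)%4 = 0 → [0, 2, 3, 0, 6, 1, 7]
k=4: row[4] = (6+0)%4 = 2 → [0, 2, 3, 0, 2, 1, 7]
k=5: row[5] = (1+2)%4 = 3 → [0, 2, 3, 0, 2, 3, 7]
k=6: row[6] = (7+3)%4 = 2 → [0, 2, 3, 0, 2, 3, 2]

[0, 2, 3, 0, 2, 3, 2]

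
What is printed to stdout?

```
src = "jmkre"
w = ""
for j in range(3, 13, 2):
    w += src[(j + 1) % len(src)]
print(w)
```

emrjk

j=3: add src[4]='e' → 'e'
j=5: add src[1]='m' → 'em'
j=7: add src[3]='r' → 'emr'
j=9: add src[0]='j' → 'emrj'
j=11: add src[2]='k' → 'emrjk'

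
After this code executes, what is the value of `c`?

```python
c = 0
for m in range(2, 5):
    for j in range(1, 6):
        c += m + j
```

m=2,j=1: c = 0+3 = 3
m=2,j=2: c = 3+4 = 7
m=2,j=3: c = 7+5 = 12
m=2,j=4: c = 12+6 = 18
m=2,j=5: c = 18+7 = 25
m=3,j=1: c = 25+4 = 29
m=3,j=2: c = 29+5 = 34
m=3,j=3: c = 34+6 = 40
m=3,j=4: c = 40+7 = 47
m=3,j=5: c = 47+8 = 55
m=4,j=1: c = 55+5 = 60
m=4,j=2: c = 60+6 = 66
m=4,j=3: c = 66+7 = 73
m=4,j=4: c = 73+8 = 81
m=4,j=5: c = 81+9 = 90

90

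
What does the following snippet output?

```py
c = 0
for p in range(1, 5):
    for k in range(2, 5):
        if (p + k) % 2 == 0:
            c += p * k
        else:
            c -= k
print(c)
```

p=1,k=2: odd sum, c = 0-2 = -2
p=1,k=3: even sum, c = (-2)+3 = 1
p=1,k=4: odd sum, c = 1-4 = -3
p=2,k=2: even sum, c = (-3)+4 = 1
p=2,k=3: odd sum, c = 1-3 = -2
p=2,k=4: even sum, c = (-2)+8 = 6
p=3,k=2: odd sum, c = 6-2 = 4
p=3,k=3: even sum, c = 4+9 = 13
p=3,k=4: odd sum, c = 13-4 = 9
p=4,k=2: even sum, c = 9+8 = 17
p=4,k=3: odd sum, c = 17-3 = 14
p=4,k=4: even sum, c = 14+16 = 30

30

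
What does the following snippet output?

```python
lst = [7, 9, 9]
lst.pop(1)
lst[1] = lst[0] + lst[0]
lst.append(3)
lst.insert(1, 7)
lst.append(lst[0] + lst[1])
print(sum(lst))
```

pop(1) removes 9 → [7, 9]
lst[1] = lst[0]+lst[0] = 7+7 = 14 → [7, 14]
append 3 → [7, 14, 3]
insert 7 at 1 → [7, 7, 14, 3]
append lst[0]+lst[1] = 7+7 = 14 → [7, 7, 14, 3, 14]
sum = 45

45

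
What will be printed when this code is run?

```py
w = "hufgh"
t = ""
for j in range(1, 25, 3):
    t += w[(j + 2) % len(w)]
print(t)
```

guhfhguh

j=1: add w[3]='g' → 'g'
j=4: add w[1]='u' → 'gu'
j=7: add w[4]='h' → 'guh'
j=10: add w[2]='f' → 'guhf'
j=13: add w[0]='h' → 'guhfh'
j=16: add w[3]='g' → 'guhfhg'
j=19: add w[1]='u' → 'guhfhgu'
j=22: add w[4]='h' → 'guhfhguh'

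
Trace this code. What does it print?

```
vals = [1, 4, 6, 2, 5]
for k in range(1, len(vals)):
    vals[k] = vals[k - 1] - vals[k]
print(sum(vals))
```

-38

k=1: vals[1] = 1-4 = -3 → [1, -3, 6, 2, 5]
k=2: vals[2] = (-3)-6 = -9 → [1, -3, -9, 2, 5]
k=3: vals[3] = (-9)-2 = -11 → [1, -3, -9, -11, 5]
k=4: vals[4] = (-11)-5 = -16 → [1, -3, -9, -11, -16]
sum = -38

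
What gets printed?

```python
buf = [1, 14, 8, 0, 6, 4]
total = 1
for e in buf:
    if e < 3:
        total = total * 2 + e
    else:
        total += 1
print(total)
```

e=1: <3, total = 1*2+1 = 3
e=14: not <3, total = 3+1 = 4
e=8: not <3, total = 4+1 = 5
e=0: <3, total = 5*2+0 = 10
e=6: not <3, total = 10+1 = 11
e=4: not <3, total = 11+1 = 12

12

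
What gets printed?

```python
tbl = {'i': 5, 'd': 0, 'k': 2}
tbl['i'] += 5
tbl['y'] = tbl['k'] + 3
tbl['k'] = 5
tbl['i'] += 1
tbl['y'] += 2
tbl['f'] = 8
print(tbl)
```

tbl['i'] = 5+5 = 10 → {'i': 10, 'd': 0, 'k': 2}
tbl['y'] = tbl['k']+3 = 5 → {'i': 10, 'd': 0, 'k': 2, 'y': 5}
tbl['k'] = 5 → {'i': 10, 'd': 0, 'k': 5, 'y': 5}
tbl['i'] = 10+1 = 11 → {'i': 11, 'd': 0, 'k': 5, 'y': 5}
tbl['y'] = 5+2 = 7 → {'i': 11, 'd': 0, 'k': 5, 'y': 7}
tbl['f'] = 8 → {'i': 11, 'd': 0, 'k': 5, 'y': 7, 'f': 8}

{'i': 11, 'd': 0, 'k': 5, 'y': 7, 'f': 8}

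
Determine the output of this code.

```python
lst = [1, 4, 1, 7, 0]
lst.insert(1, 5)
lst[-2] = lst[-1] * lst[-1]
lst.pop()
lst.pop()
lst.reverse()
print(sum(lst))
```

11

insert 5 at 1 → [1, 5, 4, 1, 7, 0]
lst[-2] = lst[-1]*lst[-1] = 0*0 = 0 → [1, 5, 4, 1, 0, 0]
pop() removes 0 → [1, 5, 4, 1, 0]
pop() removes 0 → [1, 5, 4, 1]
reverse → [1, 4, 5, 1]
sum = 11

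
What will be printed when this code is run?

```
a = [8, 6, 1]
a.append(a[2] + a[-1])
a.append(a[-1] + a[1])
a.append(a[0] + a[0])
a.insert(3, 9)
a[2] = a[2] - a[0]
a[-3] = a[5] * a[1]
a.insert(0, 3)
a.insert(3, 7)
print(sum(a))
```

98

append a[2]+a[-1] = 1+1 = 2 → [8, 6, 1, 2]
append a[-1]+a[1] = 2+6 = 8 → [8, 6, 1, 2, 8]
append a[0]+a[0] = 8+8 = 16 → [8, 6, 1, 2, 8, 16]
insert 9 at 3 → [8, 6, 1, 9, 2, 8, 16]
a[2] = a[2]-a[0] = 1-8 = -7 → [8, 6, -7, 9, 2, 8, 16]
a[-3] = a[5]*a[1] = 8*6 = 48 → [8, 6, -7, 9, 48, 8, 16]
insert 3 at 0 → [3, 8, 6, -7, 9, 48, 8, 16]
insert 7 at 3 → [3, 8, 6, 7, -7, 9, 48, 8, 16]
sum = 98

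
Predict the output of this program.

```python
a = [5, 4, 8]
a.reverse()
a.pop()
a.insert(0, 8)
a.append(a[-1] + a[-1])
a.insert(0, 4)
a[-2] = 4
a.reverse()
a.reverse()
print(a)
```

reverse → [8, 4, 5]
pop() removes 5 → [8, 4]
insert 8 at 0 → [8, 8, 4]
append a[-1]+a[-1] = 4+4 = 8 → [8, 8, 4, 8]
insert 4 at 0 → [4, 8, 8, 4, 8]
a[-2] = 4 → [4, 8, 8, 4, 8]
reverse → [8, 4, 8, 8, 4]
reverse → [4, 8, 8, 4, 8]

[4, 8, 8, 4, 8]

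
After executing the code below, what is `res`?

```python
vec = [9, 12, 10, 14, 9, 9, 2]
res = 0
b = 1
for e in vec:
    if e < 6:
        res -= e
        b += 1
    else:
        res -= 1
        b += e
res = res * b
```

e=9: not <6, res = 0-1 = -1; b=10
e=12: not <6, res = (-1)-1 = -2; b=22
e=10: not <6, res = (-2)-1 = -3; b=32
e=14: not <6, res = (-3)-1 = -4; b=46
e=9: not <6, res = (-4)-1 = -5; b=55
e=9: not <6, res = (-5)-1 = -6; b=64
e=2: <6, res = (-6)-2 = -8; b=65
res*b = (-8)*65 = -520

-520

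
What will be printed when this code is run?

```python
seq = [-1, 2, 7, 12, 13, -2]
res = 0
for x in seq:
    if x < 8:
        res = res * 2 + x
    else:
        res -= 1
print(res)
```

x=-1: <8, res = 0*2+(-1) = -1
x=2: <8, res = (-1)*2+2 = 0
x=7: <8, res = 0*2+7 = 7
x=12: not <8, res = 7-1 = 6
x=13: not <8, res = 6-1 = 5
x=-2: <8, res = 5*2+(-2) = 8

8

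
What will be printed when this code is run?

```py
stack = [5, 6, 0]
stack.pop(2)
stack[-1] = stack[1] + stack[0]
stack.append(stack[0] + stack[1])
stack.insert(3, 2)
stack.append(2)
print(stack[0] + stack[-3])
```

21

pop(2) removes 0 → [5, 6]
stack[-1] = stack[1]+stack[0] = 6+5 = 11 → [5, 11]
append stack[0]+stack[1] = 5+11 = 16 → [5, 11, 16]
insert 2 at 3 → [5, 11, 16, 2]
append 2 → [5, 11, 16, 2, 2]
stack[0]+stack[-3] = 5+16 = 21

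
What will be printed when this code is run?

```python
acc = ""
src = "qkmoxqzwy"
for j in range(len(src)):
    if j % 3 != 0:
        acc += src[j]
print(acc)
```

kmxqwy

j=0: skip
j=1: add 'k' → 'k'
j=2: add 'm' → 'km'
j=3: skip
j=4: add 'x' → 'kmx'
j=5: add 'q' → 'kmxq'
j=6: skip
j=7: add 'w' → 'kmxqw'
j=8: add 'y' → 'kmxqwy'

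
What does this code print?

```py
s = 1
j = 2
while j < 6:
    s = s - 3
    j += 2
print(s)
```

-5

j=2: s = 1-3 = -2
j=4: s = (-2)-3 = -5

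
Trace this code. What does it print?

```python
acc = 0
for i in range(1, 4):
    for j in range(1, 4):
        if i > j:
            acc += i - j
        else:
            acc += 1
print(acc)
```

10

i=1,j=1: not 1>1, acc = 0+1 = 1
i=1,j=2: not 1>2, acc = 1+1 = 2
i=1,j=3: not 1>3, acc = 2+1 = 3
i=2,j=1: 2>1, acc = 3+1 = 4
i=2,j=2: not 2>2, acc = 4+1 = 5
i=2,j=3: not 2>3, acc = 5+1 = 6
i=3,j=1: 3>1, acc = 6+2 = 8
i=3,j=2: 3>2, acc = 8+1 = 9
i=3,j=3: not 3>3, acc = 9+1 = 10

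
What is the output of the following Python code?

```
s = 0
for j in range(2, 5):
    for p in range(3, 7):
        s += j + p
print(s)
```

90

j=2,p=3: s = 0+5 = 5
j=2,p=4: s = 5+6 = 11
j=2,p=5: s = 11+7 = 18
j=2,p=6: s = 18+8 = 26
j=3,p=3: s = 26+6 = 32
j=3,p=4: s = 32+7 = 39
j=3,p=5: s = 39+8 = 47
j=3,p=6: s = 47+9 = 56
j=4,p=3: s = 56+7 = 63
j=4,p=4: s = 63+8 = 71
j=4,p=5: s = 71+9 = 80
j=4,p=6: s = 80+10 = 90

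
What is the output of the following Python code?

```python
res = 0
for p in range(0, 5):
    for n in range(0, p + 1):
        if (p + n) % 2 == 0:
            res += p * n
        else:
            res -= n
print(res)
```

p=0,n=0: even sum, res = 0+0 = 0
p=1,n=0: odd sum, res = 0-0 = 0
p=1,n=1: even sum, res = 0+1 = 1
p=2,n=0: even sum, res = 1+0 = 1
p=2,n=1: odd sum, res = 1-1 = 0
p=2,n=2: even sum, res = 0+4 = 4
p=3,n=0: odd sum, res = 4-0 = 4
p=3,n=1: even sum, res = 4+3 = 7
p=3,n=2: odd sum, res = 7-2 = 5
p=3,n=3: even sum, res = 5+9 = 14
p=4,n=0: even sum, res = 14+0 = 14
p=4,n=1: odd sum, res = 14-1 = 13
p=4,n=2: even sum, res = 13+8 = 21
p=4,n=3: odd sum, res = 21-3 = 18
p=4,n=4: even sum, res = 18+16 = 34

34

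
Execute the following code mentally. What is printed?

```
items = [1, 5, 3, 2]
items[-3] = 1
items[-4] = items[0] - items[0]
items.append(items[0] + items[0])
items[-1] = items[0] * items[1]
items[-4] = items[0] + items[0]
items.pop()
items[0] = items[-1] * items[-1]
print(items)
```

[4, 0, 3, 2]

items[-3] = 1 → [1, 1, 3, 2]
items[-4] = items[0]-items[0] = 1-1 = 0 → [0, 1, 3, 2]
append items[0]+items[0] = 0+0 = 0 → [0, 1, 3, 2, 0]
items[-1] = items[0]*items[1] = 0*1 = 0 → [0, 1, 3, 2, 0]
items[-4] = items[0]+items[0] = 0+0 = 0 → [0, 0, 3, 2, 0]
pop() removes 0 → [0, 0, 3, 2]
items[0] = items[-1]*items[-1] = 2*2 = 4 → [4, 0, 3, 2]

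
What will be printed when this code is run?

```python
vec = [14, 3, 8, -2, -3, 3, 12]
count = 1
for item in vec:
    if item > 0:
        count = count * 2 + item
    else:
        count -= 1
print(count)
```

item=14: >0, count = 1*2+14 = 16
item=3: >0, count = 16*2+3 = 35
item=8: >0, count = 35*2+8 = 78
item=-2: not >0, count = 78-1 = 77
item=-3: not >0, count = 77-1 = 76
item=3: >0, count = 76*2+3 = 155
item=12: >0, count = 155*2+12 = 322

322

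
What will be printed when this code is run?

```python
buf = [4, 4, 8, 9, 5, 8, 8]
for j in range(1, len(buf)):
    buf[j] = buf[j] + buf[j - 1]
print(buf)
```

j=1: buf[1] = 4+4 = 8 → [4, 8, 8, 9, 5, 8, 8]
j=2: buf[2] = 8+8 = 16 → [4, 8, 16, 9, 5, 8, 8]
j=3: buf[3] = 9+16 = 25 → [4, 8, 16, 25, 5, 8, 8]
j=4: buf[4] = 5+25 = 30 → [4, 8, 16, 25, 30, 8, 8]
j=5: buf[5] = 8+30 = 38 → [4, 8, 16, 25, 30, 38, 8]
j=6: buf[6] = 8+38 = 46 → [4, 8, 16, 25, 30, 38, 46]

[4, 8, 16, 25, 30, 38, 46]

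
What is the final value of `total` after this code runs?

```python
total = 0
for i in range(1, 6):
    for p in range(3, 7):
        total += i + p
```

150

i=1,p=3: total = 0+4 = 4
i=1,p=4: total = 4+5 = 9
i=1,p=5: total = 9+6 = 15
i=1,p=6: total = 15+7 = 22
i=2,p=3: total = 22+5 = 27
i=2,p=4: total = 27+6 = 33
i=2,p=5: total = 33+7 = 40
i=2,p=6: total = 40+8 = 48
i=3,p=3: total = 48+6 = 54
i=3,p=4: total = 54+7 = 61
i=3,p=5: total = 61+8 = 69
i=3,p=6: total = 69+9 = 78
i=4,p=3: total = 78+7 = 85
i=4,p=4: total = 85+8 = 93
i=4,p=5: total = 93+9 = 102
i=4,p=6: total = 102+10 = 112
i=5,p=3: total = 112+8 = 120
i=5,p=4: total = 120+9 = 129
i=5,p=5: total = 129+10 = 139
i=5,p=6: total = 139+11 = 150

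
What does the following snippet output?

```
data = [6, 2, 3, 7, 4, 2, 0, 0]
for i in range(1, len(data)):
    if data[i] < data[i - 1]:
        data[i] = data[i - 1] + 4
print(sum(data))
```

i=1: 2<6, data[1] = 6+4 = 10 → [6, 10, 3, 7, 4, 2, 0, 0]
i=2: 3<10, data[2] = 10+4 = 14 → [6, 10, 14, 7, 4, 2, 0, 0]
i=3: 7<14, data[3] = 14+4 = 18 → [6, 10, 14, 18, 4, 2, 0, 0]
i=4: 4<18, data[4] = 18+4 = 22 → [6, 10, 14, 18, 22, 2, 0, 0]
i=5: 2<22, data[5] = 22+4 = 26 → [6, 10, 14, 18, 22, 26, 0, 0]
i=6: 0<26, data[6] = 26+4 = 30 → [6, 10, 14, 18, 22, 26, 30, 0]
i=7: 0<30, data[7] = 30+4 = 34 → [6, 10, 14, 18, 22, 26, 30, 34]
sum = 160

160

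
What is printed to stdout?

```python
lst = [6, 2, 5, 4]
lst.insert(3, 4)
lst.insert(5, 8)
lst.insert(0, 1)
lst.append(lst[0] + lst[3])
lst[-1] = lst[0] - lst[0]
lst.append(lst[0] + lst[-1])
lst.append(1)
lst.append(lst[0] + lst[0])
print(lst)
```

insert 4 at 3 → [6, 2, 5, 4, 4]
insert 8 at 5 → [6, 2, 5, 4, 4, 8]
insert 1 at 0 → [1, 6, 2, 5, 4, 4, 8]
append lst[0]+lst[3] = 1+5 = 6 → [1, 6, 2, 5, 4, 4, 8, 6]
lst[-1] = lst[0]-lst[0] = 1-1 = 0 → [1, 6, 2, 5, 4, 4, 8, 0]
append lst[0]+lst[-1] = 1+0 = 1 → [1, 6, 2, 5, 4, 4, 8, 0, 1]
append 1 → [1, 6, 2, 5, 4, 4, 8, 0, 1, 1]
append lst[0]+lst[0] = 1+1 = 2 → [1, 6, 2, 5, 4, 4, 8, 0, 1, 1, 2]

[1, 6, 2, 5, 4, 4, 8, 0, 1, 1, 2]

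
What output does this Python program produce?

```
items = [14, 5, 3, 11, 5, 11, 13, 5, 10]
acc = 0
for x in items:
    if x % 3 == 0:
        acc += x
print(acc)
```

x=14: not %3==0
x=5: not %3==0
x=3: %3==0, acc = 0+3 = 3
x=11: not %3==0
x=5: not %3==0
x=11: not %3==0
x=13: not %3==0
x=5: not %3==0
x=10: not %3==0

3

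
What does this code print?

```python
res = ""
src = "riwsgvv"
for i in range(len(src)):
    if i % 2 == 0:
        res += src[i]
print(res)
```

i=0: add 'r' → 'r'
i=1: skip
i=2: add 'w' → 'rw'
i=3: skip
i=4: add 'g' → 'rwg'
i=5: skip
i=6: add 'v' → 'rwgv'

rwgv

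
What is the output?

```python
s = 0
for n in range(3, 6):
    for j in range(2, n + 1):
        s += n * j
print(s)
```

121

n=3,j=2: s = 0+6 = 6
n=3,j=3: s = 6+9 = 15
n=4,j=2: s = 15+8 = 23
n=4,j=3: s = 23+12 = 35
n=4,j=4: s = 35+16 = 51
n=5,j=2: s = 51+10 = 61
n=5,j=3: s = 61+15 = 76
n=5,j=4: s = 76+20 = 96
n=5,j=5: s = 96+25 = 121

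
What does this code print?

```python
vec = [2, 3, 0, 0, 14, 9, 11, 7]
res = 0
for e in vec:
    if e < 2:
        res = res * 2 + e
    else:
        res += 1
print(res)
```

e=2: not <2, res = 0+1 = 1
e=3: not <2, res = 1+1 = 2
e=0: <2, res = 2*2+0 = 4
e=0: <2, res = 4*2+0 = 8
e=14: not <2, res = 8+1 = 9
e=9: not <2, res = 9+1 = 10
e=11: not <2, res = 10+1 = 11
e=7: not <2, res = 11+1 = 12

12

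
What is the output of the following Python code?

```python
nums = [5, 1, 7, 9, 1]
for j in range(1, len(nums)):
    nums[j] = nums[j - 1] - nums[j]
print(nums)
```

j=1: nums[1] = 5-1 = 4 → [5, 4, 7, 9, 1]
j=2: nums[2] = 4-7 = -3 → [5, 4, -3, 9, 1]
j=3: nums[3] = (-3)-9 = -12 → [5, 4, -3, -12, 1]
j=4: nums[4] = (-12)-1 = -13 → [5, 4, -3, -12, -13]

[5, 4, -3, -12, -13]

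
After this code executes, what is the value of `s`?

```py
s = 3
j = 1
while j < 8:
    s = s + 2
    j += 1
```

17

j=1: s = 3+2 = 5
j=2: s = 5+2 = 7
j=3: s = 7+2 = 9
j=4: s = 9+2 = 11
j=5: s = 11+2 = 13
j=6: s = 13+2 = 15
j=7: s = 15+2 = 17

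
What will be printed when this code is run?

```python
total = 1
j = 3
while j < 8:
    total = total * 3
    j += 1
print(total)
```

j=3: total = 1*3 = 3
j=4: total = 3*3 = 9
j=5: total = 9*3 = 27
j=6: total = 27*3 = 81
j=7: total = 81*3 = 243

243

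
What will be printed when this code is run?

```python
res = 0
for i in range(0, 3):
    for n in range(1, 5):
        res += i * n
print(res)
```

i=0,n=1: res = 0+0 = 0
i=0,n=2: res = 0+0 = 0
i=0,n=3: res = 0+0 = 0
i=0,n=4: res = 0+0 = 0
i=1,n=1: res = 0+1 = 1
i=1,n=2: res = 1+2 = 3
i=1,n=3: res = 3+3 = 6
i=1,n=4: res = 6+4 = 10
i=2,n=1: res = 10+2 = 12
i=2,n=2: res = 12+4 = 16
i=2,n=3: res = 16+6 = 22
i=2,n=4: res = 22+8 = 30

30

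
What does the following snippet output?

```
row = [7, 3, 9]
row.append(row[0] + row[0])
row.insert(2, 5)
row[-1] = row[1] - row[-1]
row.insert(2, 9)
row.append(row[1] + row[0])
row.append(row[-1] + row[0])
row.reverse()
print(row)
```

[17, 10, -11, 9, 5, 9, 3, 7]

append row[0]+row[0] = 7+7 = 14 → [7, 3, 9, 14]
insert 5 at 2 → [7, 3, 5, 9, 14]
row[-1] = row[1]-row[-1] = 3-14 = -11 → [7, 3, 5, 9, -11]
insert 9 at 2 → [7, 3, 9, 5, 9, -11]
append row[1]+row[0] = 3+7 = 10 → [7, 3, 9, 5, 9, -11, 10]
append row[-1]+row[0] = 10+7 = 17 → [7, 3, 9, 5, 9, -11, 10, 17]
reverse → [17, 10, -11, 9, 5, 9, 3, 7]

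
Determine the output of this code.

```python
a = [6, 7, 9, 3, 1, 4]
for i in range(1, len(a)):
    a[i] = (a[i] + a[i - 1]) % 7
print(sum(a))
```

i=1: a[1] = (7+6)%7 = 6 → [6, 6, 9, 3, 1, 4]
i=2: a[2] = (9+6)%7 = 1 → [6, 6, 1, 3, 1, 4]
i=3: a[3] = (3+1)%7 = 4 → [6, 6, 1, 4, 1, 4]
i=4: a[4] = (1+4)%7 = 5 → [6, 6, 1, 4, 5, 4]
i=5: a[5] = (4+5)%7 = 2 → [6, 6, 1, 4, 5, 2]
sum = 24

24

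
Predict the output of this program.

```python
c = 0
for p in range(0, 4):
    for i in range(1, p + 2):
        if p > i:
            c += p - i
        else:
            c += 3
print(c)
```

p=0,i=1: not 0>1, c = 0+3 = 3
p=1,i=1: not 1>1, c = 3+3 = 6
p=1,i=2: not 1>2, c = 6+3 = 9
p=2,i=1: 2>1, c = 9+1 = 10
p=2,i=2: not 2>2, c = 10+3 = 13
p=2,i=3: not 2>3, c = 13+3 = 16
p=3,i=1: 3>1, c = 16+2 = 18
p=3,i=2: 3>2, c = 18+1 = 19
p=3,i=3: not 3>3, c = 19+3 = 22
p=3,i=4: not 3>4, c = 22+3 = 25

25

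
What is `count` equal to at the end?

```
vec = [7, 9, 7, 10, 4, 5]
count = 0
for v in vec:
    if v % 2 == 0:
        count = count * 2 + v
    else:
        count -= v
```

v=7: not even, count = 0-7 = -7
v=9: not even, count = (-7)-9 = -16
v=7: not even, count = (-16)-7 = -23
v=10: even, count = (-23)*2+10 = -36
v=4: even, count = (-36)*2+4 = -68
v=5: not even, count = (-68)-5 = -73

-73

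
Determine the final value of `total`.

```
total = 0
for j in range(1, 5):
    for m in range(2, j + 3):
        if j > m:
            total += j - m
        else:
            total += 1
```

j=1,m=2: not 1>2, total = 0+1 = 1
j=1,m=3: not 1>3, total = 1+1 = 2
j=2,m=2: not 2>2, total = 2+1 = 3
j=2,m=3: not 2>3, total = 3+1 = 4
j=2,m=4: not 2>4, total = 4+1 = 5
j=3,m=2: 3>2, total = 5+1 = 6
j=3,m=3: not 3>3, total = 6+1 = 7
j=3,m=4: not 3>4, total = 7+1 = 8
j=3,m=5: not 3>5, total = 8+1 = 9
j=4,m=2: 4>2, total = 9+2 = 11
j=4,m=3: 4>3, total = 11+1 = 12
j=4,m=4: not 4>4, total = 12+1 = 13
j=4,m=5: not 4>5, total = 13+1 = 14
j=4,m=6: not 4>6, total = 14+1 = 15

15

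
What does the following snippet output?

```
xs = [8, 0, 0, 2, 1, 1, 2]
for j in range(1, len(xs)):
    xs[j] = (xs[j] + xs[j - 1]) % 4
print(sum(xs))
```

j=1: xs[1] = (0+8)%4 = 0 → [8, 0, 0, 2, 1, 1, 2]
j=2: xs[2] = (0+0)%4 = 0 → [8, 0, 0, 2, 1, 1, 2]
j=3: xs[3] = (2+0)%4 = 2 → [8, 0, 0, 2, 1, 1, 2]
j=4: xs[4] = (1+2)%4 = 3 → [8, 0, 0, 2, 3, 1, 2]
j=5: xs[5] = (1+3)%4 = 0 → [8, 0, 0, 2, 3, 0, 2]
j=6: xs[6] = (2+0)%4 = 2 → [8, 0, 0, 2, 3, 0, 2]
sum = 15

15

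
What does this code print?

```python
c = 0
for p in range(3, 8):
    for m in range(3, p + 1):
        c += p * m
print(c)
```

p=3,m=3: c = 0+9 = 9
p=4,m=3: c = 9+12 = 21
p=4,m=4: c = 21+16 = 37
p=5,m=3: c = 37+15 = 52
p=5,m=4: c = 52+20 = 72
p=5,m=5: c = 72+25 = 97
p=6,m=3: c = 97+18 = 115
p=6,m=4: c = 115+24 = 139
p=6,m=5: c = 139+30 = 169
p=6,m=6: c = 169+36 = 205
p=7,m=3: c = 205+21 = 226
p=7,m=4: c = 226+28 = 254
p=7,m=5: c = 254+35 = 289
p=7,m=6: c = 289+42 = 331
p=7,m=7: c = 331+49 = 380

380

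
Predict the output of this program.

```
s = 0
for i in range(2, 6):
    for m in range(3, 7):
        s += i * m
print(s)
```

i=2,m=3: s = 0+6 = 6
i=2,m=4: s = 6+8 = 14
i=2,m=5: s = 14+10 = 24
i=2,m=6: s = 24+12 = 36
i=3,m=3: s = 36+9 = 45
i=3,m=4: s = 45+12 = 57
i=3,m=5: s = 57+15 = 72
i=3,m=6: s = 72+18 = 90
i=4,m=3: s = 90+12 = 102
i=4,m=4: s = 102+16 = 118
i=4,m=5: s = 118+20 = 138
i=4,m=6: s = 138+24 = 162
i=5,m=3: s = 162+15 = 177
i=5,m=4: s = 177+20 = 197
i=5,m=5: s = 197+25 = 222
i=5,m=6: s = 222+30 = 252

252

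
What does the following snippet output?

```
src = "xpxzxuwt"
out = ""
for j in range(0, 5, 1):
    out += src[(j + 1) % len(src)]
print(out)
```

j=0: add src[1]='p' → 'p'
j=1: add src[2]='x' → 'px'
j=2: add src[3]='z' → 'pxz'
j=3: add src[4]='x' → 'pxzx'
j=4: add src[5]='u' → 'pxzxu'

pxzxu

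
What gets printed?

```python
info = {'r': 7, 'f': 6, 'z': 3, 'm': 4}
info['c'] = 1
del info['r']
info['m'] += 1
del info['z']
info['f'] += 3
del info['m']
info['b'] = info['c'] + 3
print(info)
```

{'f': 9, 'c': 1, 'b': 4}

info['c'] = 1 → {'r': 7, 'f': 6, 'z': 3, 'm': 4, 'c': 1}
del 'r' → {'f': 6, 'z': 3, 'm': 4, 'c': 1}
info['m'] = 4+1 = 5 → {'f': 6, 'z': 3, 'm': 5, 'c': 1}
del 'z' → {'f': 6, 'm': 5, 'c': 1}
info['f'] = 6+3 = 9 → {'f': 9, 'm': 5, 'c': 1}
del 'm' → {'f': 9, 'c': 1}
info['b'] = info['c']+3 = 4 → {'f': 9, 'c': 1, 'b': 4}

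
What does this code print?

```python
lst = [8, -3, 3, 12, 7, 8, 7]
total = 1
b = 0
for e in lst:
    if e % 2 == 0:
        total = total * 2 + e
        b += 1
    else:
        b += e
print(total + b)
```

e=8: even, total = 1*2+8 = 10; b=1
e=-3: not even; b=-2
e=3: not even; b=1
e=12: even, total = 10*2+12 = 32; b=2
e=7: not even; b=9
e=8: even, total = 32*2+8 = 72; b=10
e=7: not even; b=17
total+b = 72+17 = 89

89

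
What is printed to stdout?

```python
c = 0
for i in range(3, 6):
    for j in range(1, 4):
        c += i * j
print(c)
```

72

i=3,j=1: c = 0+3 = 3
i=3,j=2: c = 3+6 = 9
i=3,j=3: c = 9+9 = 18
i=4,j=1: c = 18+4 = 22
i=4,j=2: c = 22+8 = 30
i=4,j=3: c = 30+12 = 42
i=5,j=1: c = 42+5 = 47
i=5,j=2: c = 47+10 = 57
i=5,j=3: c = 57+15 = 72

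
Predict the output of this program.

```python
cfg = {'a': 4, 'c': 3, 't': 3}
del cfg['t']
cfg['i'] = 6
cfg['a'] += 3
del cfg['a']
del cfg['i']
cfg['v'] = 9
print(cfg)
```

del 't' → {'a': 4, 'c': 3}
cfg['i'] = 6 → {'a': 4, 'c': 3, 'i': 6}
cfg['a'] = 4+3 = 7 → {'a': 7, 'c': 3, 'i': 6}
del 'a' → {'c': 3, 'i': 6}
del 'i' → {'c': 3}
cfg['v'] = 9 → {'c': 3, 'v': 9}

{'c': 3, 'v': 9}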